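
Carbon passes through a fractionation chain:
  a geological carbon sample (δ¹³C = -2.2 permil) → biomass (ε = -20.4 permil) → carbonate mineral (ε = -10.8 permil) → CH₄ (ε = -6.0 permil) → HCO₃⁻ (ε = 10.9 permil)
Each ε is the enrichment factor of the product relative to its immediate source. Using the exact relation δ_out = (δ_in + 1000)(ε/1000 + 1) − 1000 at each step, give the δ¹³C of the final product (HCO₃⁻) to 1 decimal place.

-28.4 permil

step 1: δ = (-2.20 + 1000)·(-20.4/1000 + 1) − 1000 = -22.56 permil
step 2: δ = (-22.56 + 1000)·(-10.8/1000 + 1) − 1000 = -33.11 permil
step 3: δ = (-33.11 + 1000)·(-6.0/1000 + 1) − 1000 = -38.91 permil
step 4: δ = (-38.91 + 1000)·(10.9/1000 + 1) − 1000 = -28.44 permil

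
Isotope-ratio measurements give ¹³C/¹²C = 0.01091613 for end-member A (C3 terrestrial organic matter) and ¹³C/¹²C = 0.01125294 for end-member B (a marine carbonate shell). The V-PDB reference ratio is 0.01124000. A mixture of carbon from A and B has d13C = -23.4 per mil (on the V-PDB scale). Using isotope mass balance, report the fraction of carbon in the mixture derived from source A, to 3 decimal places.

0.819

δ_A = (0.01091613/0.01124000 − 1)×1000 = (0.971186 − 1)×1000 = -28.814 per mil
δ_B = (0.01125294/0.01124000 − 1)×1000 = (1.001151 − 1)×1000 = 1.151 per mil
f_A = (δ_mix − δ_B)/(δ_A − δ_B) = (-23.4 − (1.151))/(-28.814 − (1.151))
f_A = -24.551 / -29.965 = 0.8193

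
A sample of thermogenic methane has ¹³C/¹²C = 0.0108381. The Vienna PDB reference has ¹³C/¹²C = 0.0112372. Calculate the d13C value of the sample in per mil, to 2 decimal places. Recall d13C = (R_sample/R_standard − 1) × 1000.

-35.52 per mil

d13C = (R_sample / R_standard − 1) × 1000
R_sample / R_standard = 0.0108381 / 0.0112372 = 0.964484
d13C = (0.964484 − 1) × 1000 = -35.516 per mil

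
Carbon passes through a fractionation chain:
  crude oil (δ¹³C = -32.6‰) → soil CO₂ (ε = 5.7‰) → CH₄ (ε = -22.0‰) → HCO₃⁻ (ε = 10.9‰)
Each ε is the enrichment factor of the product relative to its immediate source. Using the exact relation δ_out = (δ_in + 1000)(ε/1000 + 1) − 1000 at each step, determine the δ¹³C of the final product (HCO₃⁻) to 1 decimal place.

step 1: δ = (-32.60 + 1000)·(5.7/1000 + 1) − 1000 = -27.09‰
step 2: δ = (-27.09 + 1000)·(-22.0/1000 + 1) − 1000 = -48.49‰
step 3: δ = (-48.49 + 1000)·(10.9/1000 + 1) − 1000 = -38.12‰

-38.1‰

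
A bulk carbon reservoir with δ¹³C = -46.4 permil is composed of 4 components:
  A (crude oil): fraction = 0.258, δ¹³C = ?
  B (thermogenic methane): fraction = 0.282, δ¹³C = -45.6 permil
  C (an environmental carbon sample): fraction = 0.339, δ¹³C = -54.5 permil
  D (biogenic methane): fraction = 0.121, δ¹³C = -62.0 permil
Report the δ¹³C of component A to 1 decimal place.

Isotope mass balance: δ_bulk = Σ fᵢ·δᵢ.
-46.4 = 0.258×δ_A + 0.282×(-45.6) + 0.339×(-54.5) + 0.121×(-62.0)
0.258·δ_A = -46.4 − (-38.837) = -7.563
δ_A = -7.563 / 0.258 = -29.32 permil

-29.3 permil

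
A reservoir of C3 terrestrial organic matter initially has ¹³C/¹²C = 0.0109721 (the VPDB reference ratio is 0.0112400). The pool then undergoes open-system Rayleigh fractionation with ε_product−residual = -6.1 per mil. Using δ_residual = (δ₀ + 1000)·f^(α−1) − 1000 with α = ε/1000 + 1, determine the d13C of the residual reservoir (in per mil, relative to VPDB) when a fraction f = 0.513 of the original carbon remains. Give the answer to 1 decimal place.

δ₀ = (0.0109721/0.0112400 − 1)×1000 = (0.976165 − 1)×1000 = -23.835 per mil
α − 1 = ε/1000 = -0.0061
f^(α−1) = 0.513^(-0.0061) = 1.004080
δ_res = (-23.835 + 1000) × 1.004080 − 1000 = 980.148 − 1000 = -19.85 per mil

-19.9 per mil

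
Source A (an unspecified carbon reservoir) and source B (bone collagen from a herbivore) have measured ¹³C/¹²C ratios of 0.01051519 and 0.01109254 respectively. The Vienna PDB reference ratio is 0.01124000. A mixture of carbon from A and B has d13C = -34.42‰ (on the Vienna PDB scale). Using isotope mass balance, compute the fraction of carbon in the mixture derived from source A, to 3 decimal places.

0.415

δ_A = (0.01051519/0.01124000 − 1)×1000 = (0.935515 − 1)×1000 = -64.485‰
δ_B = (0.01109254/0.01124000 − 1)×1000 = (0.986881 − 1)×1000 = -13.119‰
f_A = (δ_mix − δ_B)/(δ_A − δ_B) = (-34.42 − (-13.119))/(-64.485 − (-13.119))
f_A = -21.301 / -51.366 = 0.4147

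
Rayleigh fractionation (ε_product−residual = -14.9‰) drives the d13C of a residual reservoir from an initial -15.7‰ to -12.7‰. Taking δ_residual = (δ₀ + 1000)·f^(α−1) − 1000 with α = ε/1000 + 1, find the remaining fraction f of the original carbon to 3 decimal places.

0.815

α − 1 = ε/1000 = -0.0149
(δ_res + 1000)/(δ₀ + 1000) = (-12.7 + 1000)/(-15.7 + 1000) = 987.3/984.3 = 1.003048
f = 1.003048^(1/-0.0149) = exp(ln(1.003048)/-0.0149) = exp(0.00304/-0.0149)
f = exp(-0.2042) = 0.8153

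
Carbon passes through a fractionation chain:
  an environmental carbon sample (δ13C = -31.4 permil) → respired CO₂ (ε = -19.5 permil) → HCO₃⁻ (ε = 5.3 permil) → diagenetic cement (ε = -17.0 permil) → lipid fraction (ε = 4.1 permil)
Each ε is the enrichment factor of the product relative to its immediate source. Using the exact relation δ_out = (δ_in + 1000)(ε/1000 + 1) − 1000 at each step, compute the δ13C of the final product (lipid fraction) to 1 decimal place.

step 1: δ = (-31.40 + 1000)·(-19.5/1000 + 1) − 1000 = -50.29 permil
step 2: δ = (-50.29 + 1000)·(5.3/1000 + 1) − 1000 = -45.25 permil
step 3: δ = (-45.25 + 1000)·(-17.0/1000 + 1) − 1000 = -61.48 permil
step 4: δ = (-61.48 + 1000)·(4.1/1000 + 1) − 1000 = -57.64 permil

-57.6 permil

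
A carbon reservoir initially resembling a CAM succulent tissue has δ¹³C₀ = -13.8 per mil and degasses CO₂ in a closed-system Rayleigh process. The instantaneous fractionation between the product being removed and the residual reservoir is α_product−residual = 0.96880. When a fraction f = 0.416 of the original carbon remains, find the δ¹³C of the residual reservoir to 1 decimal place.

13.6 per mil

Rayleigh residual: δ_res = (δ₀ + 1000)·f^(α−1) − 1000
α − 1 = -0.03120
f^(α−1) = 0.416^(-0.03120) = 1.027742
δ_res = (-13.8 + 1000) × 1.027742 − 1000 = 1013.560 − 1000 = 13.56 per mil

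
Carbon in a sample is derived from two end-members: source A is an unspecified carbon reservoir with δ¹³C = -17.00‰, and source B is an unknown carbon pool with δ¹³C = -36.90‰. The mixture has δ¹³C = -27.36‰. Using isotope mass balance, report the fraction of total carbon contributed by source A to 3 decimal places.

0.479

δ_mix = f_A·δ_A + (1 − f_A)·δ_B  ⇒  f_A = (δ_mix − δ_B)/(δ_A − δ_B)
f_A = (-27.36 − (-36.90)) / (-17.00 − (-36.90))
f_A = 9.54 / 19.90 = 0.4794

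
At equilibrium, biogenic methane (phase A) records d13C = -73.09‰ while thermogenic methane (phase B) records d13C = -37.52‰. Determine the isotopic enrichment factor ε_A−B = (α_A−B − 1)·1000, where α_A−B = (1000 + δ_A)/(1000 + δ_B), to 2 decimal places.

-36.96‰

α_A−B = (1000 + -73.09) / (1000 + -37.52) = 926.91 / 962.48 = 0.963043
ε_A−B = (0.963043 − 1) × 1000 = -36.957‰
(The approximation ε ≈ δ_A − δ_B would give -35.57‰.)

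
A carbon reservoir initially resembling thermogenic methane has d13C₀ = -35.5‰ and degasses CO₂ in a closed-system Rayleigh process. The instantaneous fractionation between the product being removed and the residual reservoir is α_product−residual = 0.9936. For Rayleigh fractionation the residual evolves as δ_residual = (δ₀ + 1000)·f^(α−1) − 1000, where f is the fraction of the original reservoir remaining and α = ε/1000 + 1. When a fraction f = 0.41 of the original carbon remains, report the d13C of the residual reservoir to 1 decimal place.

Rayleigh residual: δ_res = (δ₀ + 1000)·f^(α−1) − 1000
α − 1 = -0.00640
f^(α−1) = 0.41^(-0.00640) = 1.005723
δ_res = (-35.5 + 1000) × 1.005723 − 1000 = 970.019 − 1000 = -29.98‰

-30.0‰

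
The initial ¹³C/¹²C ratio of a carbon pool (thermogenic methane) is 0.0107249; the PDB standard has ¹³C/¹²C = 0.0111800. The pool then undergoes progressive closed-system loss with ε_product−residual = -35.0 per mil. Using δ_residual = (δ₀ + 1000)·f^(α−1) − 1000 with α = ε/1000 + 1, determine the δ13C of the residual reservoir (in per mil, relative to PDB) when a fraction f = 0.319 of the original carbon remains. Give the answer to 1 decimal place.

-1.6 per mil

δ₀ = (0.0107249/0.0111800 − 1)×1000 = (0.959293 − 1)×1000 = -40.707 per mil
α − 1 = ε/1000 = -0.0350
f^(α−1) = 0.319^(-0.0350) = 1.040800
δ_res = (-40.707 + 1000) × 1.040800 − 1000 = 998.433 − 1000 = -1.57 per mil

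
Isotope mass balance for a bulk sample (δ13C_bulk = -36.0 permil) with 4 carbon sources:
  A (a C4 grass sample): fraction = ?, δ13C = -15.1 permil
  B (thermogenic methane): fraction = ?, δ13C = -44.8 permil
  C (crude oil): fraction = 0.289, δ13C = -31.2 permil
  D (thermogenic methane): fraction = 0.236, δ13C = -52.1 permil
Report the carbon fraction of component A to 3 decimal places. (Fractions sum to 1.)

Let f_A and f_B be the unknown fractions; fractions sum to 1 so f_A + f_B = 0.475.
Mass balance: Σ fᵢ·δᵢ = δ_bulk ⇒ f_A·(-15.1) + f_B·(-44.8) = -36.0 − (-21.312) = -14.688
Substitute f_B = 0.475 − f_A:
f_A·(-15.1 − -44.8) = -14.688 − 0.475×(-44.8) = 6.592
f_A = 6.592 / 29.7 = 0.2220

0.222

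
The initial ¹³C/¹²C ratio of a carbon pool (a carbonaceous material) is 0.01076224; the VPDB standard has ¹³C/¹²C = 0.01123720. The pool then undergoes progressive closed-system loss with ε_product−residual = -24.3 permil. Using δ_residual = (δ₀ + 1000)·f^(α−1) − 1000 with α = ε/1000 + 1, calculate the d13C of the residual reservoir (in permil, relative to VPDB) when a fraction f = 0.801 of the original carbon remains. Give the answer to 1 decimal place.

-37.1 permil

δ₀ = (0.01076224/0.01123720 − 1)×1000 = (0.957733 − 1)×1000 = -42.267 permil
α − 1 = ε/1000 = -0.0243
f^(α−1) = 0.801^(-0.0243) = 1.005407
δ_res = (-42.267 + 1000) × 1.005407 − 1000 = 962.911 − 1000 = -37.09 permil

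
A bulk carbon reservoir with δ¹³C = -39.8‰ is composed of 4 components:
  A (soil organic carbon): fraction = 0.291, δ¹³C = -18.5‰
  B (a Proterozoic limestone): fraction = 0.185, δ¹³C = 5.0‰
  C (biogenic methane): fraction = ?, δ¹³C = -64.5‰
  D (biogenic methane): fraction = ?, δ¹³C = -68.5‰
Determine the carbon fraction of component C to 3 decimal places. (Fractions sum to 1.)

Let f_C and f_D be the unknown fractions; fractions sum to 1 so f_C + f_D = 0.524.
Mass balance: Σ fᵢ·δᵢ = δ_bulk ⇒ f_C·(-64.5) + f_D·(-68.5) = -39.8 − (-4.458) = -35.341
Substitute f_D = 0.524 − f_C:
f_C·(-64.5 − -68.5) = -35.341 − 0.524×(-68.5) = 0.553
f_C = 0.553 / 4.0 = 0.1381

0.138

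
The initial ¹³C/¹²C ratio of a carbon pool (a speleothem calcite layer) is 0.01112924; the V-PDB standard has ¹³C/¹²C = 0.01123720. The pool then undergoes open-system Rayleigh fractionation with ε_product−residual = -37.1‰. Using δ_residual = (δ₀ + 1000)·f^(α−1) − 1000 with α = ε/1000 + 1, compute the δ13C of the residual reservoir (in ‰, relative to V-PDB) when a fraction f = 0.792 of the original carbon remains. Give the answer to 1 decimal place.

-1.0‰

δ₀ = (0.01112924/0.01123720 − 1)×1000 = (0.990393 − 1)×1000 = -9.607‰
α − 1 = ε/1000 = -0.0371
f^(α−1) = 0.792^(-0.0371) = 1.008689
δ_res = (-9.607 + 1000) × 1.008689 − 1000 = 998.998 − 1000 = -1.00‰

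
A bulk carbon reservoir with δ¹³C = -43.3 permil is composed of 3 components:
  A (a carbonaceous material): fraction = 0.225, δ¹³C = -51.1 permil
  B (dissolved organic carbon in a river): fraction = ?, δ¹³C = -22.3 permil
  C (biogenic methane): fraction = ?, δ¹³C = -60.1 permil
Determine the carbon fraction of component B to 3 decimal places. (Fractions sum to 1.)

Let f_B and f_C be the unknown fractions; fractions sum to 1 so f_B + f_C = 0.775.
Mass balance: Σ fᵢ·δᵢ = δ_bulk ⇒ f_B·(-22.3) + f_C·(-60.1) = -43.3 − (-11.498) = -31.802
Substitute f_C = 0.775 − f_B:
f_B·(-22.3 − -60.1) = -31.802 − 0.775×(-60.1) = 14.775
f_B = 14.775 / 37.8 = 0.3909

0.391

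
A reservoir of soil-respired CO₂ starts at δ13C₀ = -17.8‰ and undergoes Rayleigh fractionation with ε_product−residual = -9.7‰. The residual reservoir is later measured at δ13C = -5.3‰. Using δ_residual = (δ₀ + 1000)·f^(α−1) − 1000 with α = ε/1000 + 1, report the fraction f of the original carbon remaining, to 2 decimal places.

0.27

α − 1 = ε/1000 = -0.0097
(δ_res + 1000)/(δ₀ + 1000) = (-5.3 + 1000)/(-17.8 + 1000) = 994.7/982.2 = 1.012727
f = 1.012727^(1/-0.0097) = exp(ln(1.012727)/-0.0097) = exp(0.01265/-0.0097)
f = exp(-1.3037) = 0.2715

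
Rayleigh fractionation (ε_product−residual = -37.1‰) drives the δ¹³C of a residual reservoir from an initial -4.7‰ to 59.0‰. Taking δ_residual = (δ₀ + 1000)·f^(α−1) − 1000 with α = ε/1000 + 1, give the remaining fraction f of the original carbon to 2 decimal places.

0.19

α − 1 = ε/1000 = -0.0371
(δ_res + 1000)/(δ₀ + 1000) = (59.0 + 1000)/(-4.7 + 1000) = 1059.0/995.3 = 1.064001
f = 1.064001^(1/-0.0371) = exp(ln(1.064001)/-0.0371) = exp(0.06204/-0.0371)
f = exp(-1.6721) = 0.1878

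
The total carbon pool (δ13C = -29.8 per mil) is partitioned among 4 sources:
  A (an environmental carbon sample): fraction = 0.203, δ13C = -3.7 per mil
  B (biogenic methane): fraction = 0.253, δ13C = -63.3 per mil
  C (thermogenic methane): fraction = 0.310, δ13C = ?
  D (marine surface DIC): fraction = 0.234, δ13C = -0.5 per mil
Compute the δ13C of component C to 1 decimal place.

-41.7 per mil

Isotope mass balance: δ_bulk = Σ fᵢ·δᵢ.
-29.8 = 0.203×(-3.7) + 0.253×(-63.3) + 0.310×δ_C + 0.234×(-0.5)
0.310·δ_C = -29.8 − (-16.883) = -12.917
δ_C = -12.917 / 0.310 = -41.67 per mil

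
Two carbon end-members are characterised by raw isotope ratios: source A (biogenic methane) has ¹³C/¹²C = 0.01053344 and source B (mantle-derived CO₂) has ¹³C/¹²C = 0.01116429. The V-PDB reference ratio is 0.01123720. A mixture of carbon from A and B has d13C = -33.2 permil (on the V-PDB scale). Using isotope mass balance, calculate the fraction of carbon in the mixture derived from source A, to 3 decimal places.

0.476

δ_A = (0.01053344/0.01123720 − 1)×1000 = (0.937372 − 1)×1000 = -62.628 permil
δ_B = (0.01116429/0.01123720 − 1)×1000 = (0.993512 − 1)×1000 = -6.488 permil
f_A = (δ_mix − δ_B)/(δ_A − δ_B) = (-33.2 − (-6.488))/(-62.628 − (-6.488))
f_A = -26.712 / -56.139 = 0.4758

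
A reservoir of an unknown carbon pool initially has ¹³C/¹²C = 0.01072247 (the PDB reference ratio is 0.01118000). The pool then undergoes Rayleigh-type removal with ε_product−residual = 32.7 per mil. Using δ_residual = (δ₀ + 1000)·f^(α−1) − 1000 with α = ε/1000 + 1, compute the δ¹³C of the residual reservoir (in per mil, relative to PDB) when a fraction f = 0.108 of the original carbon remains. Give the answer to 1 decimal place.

-108.2 per mil

δ₀ = (0.01072247/0.01118000 − 1)×1000 = (0.959076 − 1)×1000 = -40.924 per mil
α − 1 = ε/1000 = 0.0327
f^(α−1) = 0.108^(0.0327) = 0.929807
δ_res = (-40.924 + 1000) × 0.929807 − 1000 = 891.756 − 1000 = -108.24 per mil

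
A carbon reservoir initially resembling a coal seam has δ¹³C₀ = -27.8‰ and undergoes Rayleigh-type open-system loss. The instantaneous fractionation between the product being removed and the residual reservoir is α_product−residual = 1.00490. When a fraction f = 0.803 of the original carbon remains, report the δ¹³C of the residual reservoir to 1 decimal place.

Rayleigh residual: δ_res = (δ₀ + 1000)·f^(α−1) − 1000
α − 1 = 0.00490
f^(α−1) = 0.803^(0.00490) = 0.998926
δ_res = (-27.8 + 1000) × 0.998926 − 1000 = 971.155 − 1000 = -28.84‰

-28.8‰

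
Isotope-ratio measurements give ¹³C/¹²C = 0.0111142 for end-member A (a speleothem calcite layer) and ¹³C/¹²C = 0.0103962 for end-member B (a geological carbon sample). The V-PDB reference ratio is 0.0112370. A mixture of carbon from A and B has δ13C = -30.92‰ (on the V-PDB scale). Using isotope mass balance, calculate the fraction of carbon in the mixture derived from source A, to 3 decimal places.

δ_A = (0.0111142/0.0112370 − 1)×1000 = (0.989072 − 1)×1000 = -10.928‰
δ_B = (0.0103962/0.0112370 − 1)×1000 = (0.925176 − 1)×1000 = -74.824‰
f_A = (δ_mix − δ_B)/(δ_A − δ_B) = (-30.92 − (-74.824))/(-10.928 − (-74.824))
f_A = 43.904 / 63.896 = 0.6871

0.687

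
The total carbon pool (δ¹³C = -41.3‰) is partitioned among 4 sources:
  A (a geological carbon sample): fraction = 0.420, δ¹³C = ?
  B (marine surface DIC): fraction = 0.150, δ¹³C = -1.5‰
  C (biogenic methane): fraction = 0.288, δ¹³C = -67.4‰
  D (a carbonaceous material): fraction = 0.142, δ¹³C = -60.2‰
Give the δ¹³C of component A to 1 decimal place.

Isotope mass balance: δ_bulk = Σ fᵢ·δᵢ.
-41.3 = 0.420×δ_A + 0.150×(-1.5) + 0.288×(-67.4) + 0.142×(-60.2)
0.420·δ_A = -41.3 − (-28.185) = -13.115
δ_A = -13.115 / 0.420 = -31.23‰

-31.2‰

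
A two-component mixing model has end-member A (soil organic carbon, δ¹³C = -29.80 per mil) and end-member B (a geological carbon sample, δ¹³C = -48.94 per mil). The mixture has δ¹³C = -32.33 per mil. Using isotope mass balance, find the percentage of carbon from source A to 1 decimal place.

δ_mix = f_A·δ_A + (1 − f_A)·δ_B  ⇒  f_A = (δ_mix − δ_B)/(δ_A − δ_B)
f_A = (-32.33 − (-48.94)) / (-29.80 − (-48.94))
f_A = 16.61 / 19.14 = 0.8678

86.8%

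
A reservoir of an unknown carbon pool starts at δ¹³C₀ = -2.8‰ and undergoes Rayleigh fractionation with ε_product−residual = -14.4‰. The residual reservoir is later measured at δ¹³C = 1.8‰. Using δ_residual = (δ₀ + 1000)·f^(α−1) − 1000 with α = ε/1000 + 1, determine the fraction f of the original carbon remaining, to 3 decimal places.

α − 1 = ε/1000 = -0.0144
(δ_res + 1000)/(δ₀ + 1000) = (1.8 + 1000)/(-2.8 + 1000) = 1001.8/997.2 = 1.004613
f = 1.004613^(1/-0.0144) = exp(ln(1.004613)/-0.0144) = exp(0.00460/-0.0144)
f = exp(-0.3196) = 0.7264

0.726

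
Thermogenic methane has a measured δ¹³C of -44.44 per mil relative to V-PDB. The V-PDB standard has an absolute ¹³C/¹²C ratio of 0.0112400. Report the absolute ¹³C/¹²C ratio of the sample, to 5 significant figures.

0.010740

R_sample = R_standard × (δ¹³C/1000 + 1)
R_sample = 0.0112400 × (-44.44/1000 + 1) = 0.0112400 × 0.955560
R_sample = 0.0107405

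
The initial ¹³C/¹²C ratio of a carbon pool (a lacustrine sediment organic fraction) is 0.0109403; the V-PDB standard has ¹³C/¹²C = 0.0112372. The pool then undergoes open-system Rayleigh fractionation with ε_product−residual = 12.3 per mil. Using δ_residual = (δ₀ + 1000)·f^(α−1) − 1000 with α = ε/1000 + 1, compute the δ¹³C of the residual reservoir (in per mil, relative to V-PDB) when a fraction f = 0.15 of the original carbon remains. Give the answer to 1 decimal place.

δ₀ = (0.0109403/0.0112372 − 1)×1000 = (0.973579 − 1)×1000 = -26.421 per mil
α − 1 = ε/1000 = 0.0123
f^(α−1) = 0.15^(0.0123) = 0.976936
δ_res = (-26.421 + 1000) × 0.976936 − 1000 = 951.124 − 1000 = -48.88 per mil

-48.9 per mil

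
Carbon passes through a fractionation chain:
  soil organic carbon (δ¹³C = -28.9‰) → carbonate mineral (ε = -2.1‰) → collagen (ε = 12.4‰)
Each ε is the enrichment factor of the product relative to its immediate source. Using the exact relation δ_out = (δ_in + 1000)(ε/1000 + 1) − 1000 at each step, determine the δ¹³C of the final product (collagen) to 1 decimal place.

step 1: δ = (-28.90 + 1000)·(-2.1/1000 + 1) − 1000 = -30.94‰
step 2: δ = (-30.94 + 1000)·(12.4/1000 + 1) − 1000 = -18.92‰

-18.9‰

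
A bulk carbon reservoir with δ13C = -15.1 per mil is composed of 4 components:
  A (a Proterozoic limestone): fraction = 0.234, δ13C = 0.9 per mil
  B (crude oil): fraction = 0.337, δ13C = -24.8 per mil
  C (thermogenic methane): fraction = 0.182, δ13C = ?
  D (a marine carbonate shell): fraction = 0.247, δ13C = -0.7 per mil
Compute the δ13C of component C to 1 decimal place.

Isotope mass balance: δ_bulk = Σ fᵢ·δᵢ.
-15.1 = 0.234×(0.9) + 0.337×(-24.8) + 0.182×δ_C + 0.247×(-0.7)
0.182·δ_C = -15.1 − (-8.320) = -6.780
δ_C = -6.780 / 0.182 = -37.25 per mil

-37.3 per mil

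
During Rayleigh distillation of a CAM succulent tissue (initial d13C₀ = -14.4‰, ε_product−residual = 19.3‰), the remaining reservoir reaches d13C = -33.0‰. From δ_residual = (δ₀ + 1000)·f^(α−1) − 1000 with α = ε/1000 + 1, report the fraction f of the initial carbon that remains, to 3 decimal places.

0.373

α − 1 = ε/1000 = 0.0193
(δ_res + 1000)/(δ₀ + 1000) = (-33.0 + 1000)/(-14.4 + 1000) = 967.0/985.6 = 0.981128
f = 0.981128^(1/0.0193) = exp(ln(0.981128)/0.0193) = exp(-0.01905/0.0193)
f = exp(-0.9872) = 0.3726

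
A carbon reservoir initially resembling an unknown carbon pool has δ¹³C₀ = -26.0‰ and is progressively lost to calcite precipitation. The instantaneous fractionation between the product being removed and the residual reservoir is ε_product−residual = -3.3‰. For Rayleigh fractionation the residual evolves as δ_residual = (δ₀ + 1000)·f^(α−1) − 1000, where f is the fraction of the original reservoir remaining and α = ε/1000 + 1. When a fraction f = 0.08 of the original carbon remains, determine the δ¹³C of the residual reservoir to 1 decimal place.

Rayleigh residual: δ_res = (δ₀ + 1000)·f^(α−1) − 1000
α = ε/1000 + 1 = 0.99670, so α − 1 = -0.00330
f^(α−1) = 0.08^(-0.00330) = 1.008370
δ_res = (-26.0 + 1000) × 1.008370 − 1000 = 982.152 − 1000 = -17.85‰

-17.8‰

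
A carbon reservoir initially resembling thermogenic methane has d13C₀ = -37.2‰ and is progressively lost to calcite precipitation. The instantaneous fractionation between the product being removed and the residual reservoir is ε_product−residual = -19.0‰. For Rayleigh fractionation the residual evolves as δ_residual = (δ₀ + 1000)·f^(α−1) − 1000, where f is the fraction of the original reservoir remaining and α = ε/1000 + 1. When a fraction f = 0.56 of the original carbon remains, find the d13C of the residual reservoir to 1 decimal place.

Rayleigh residual: δ_res = (δ₀ + 1000)·f^(α−1) − 1000
α = ε/1000 + 1 = 0.98100, so α − 1 = -0.01900
f^(α−1) = 0.56^(-0.01900) = 1.011077
δ_res = (-37.2 + 1000) × 1.011077 − 1000 = 973.465 − 1000 = -26.53‰

-26.5‰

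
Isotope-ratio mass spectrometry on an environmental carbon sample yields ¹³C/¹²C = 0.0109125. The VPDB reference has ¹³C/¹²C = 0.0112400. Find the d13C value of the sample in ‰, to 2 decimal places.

d13C = (R_sample / R_standard − 1) × 1000
R_sample / R_standard = 0.0109125 / 0.0112400 = 0.970863
d13C = (0.970863 − 1) × 1000 = -29.137‰

-29.14‰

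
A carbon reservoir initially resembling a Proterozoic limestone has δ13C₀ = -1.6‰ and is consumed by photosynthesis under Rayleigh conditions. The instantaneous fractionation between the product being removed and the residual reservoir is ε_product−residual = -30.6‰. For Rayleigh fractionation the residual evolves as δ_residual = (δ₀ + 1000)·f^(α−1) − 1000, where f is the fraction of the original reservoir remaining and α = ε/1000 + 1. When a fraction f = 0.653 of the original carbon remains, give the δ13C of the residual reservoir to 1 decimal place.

11.5‰

Rayleigh residual: δ_res = (δ₀ + 1000)·f^(α−1) − 1000
α = ε/1000 + 1 = 0.96940, so α − 1 = -0.03060
f^(α−1) = 0.653^(-0.03060) = 1.013126
δ_res = (-1.6 + 1000) × 1.013126 − 1000 = 1011.505 − 1000 = 11.51‰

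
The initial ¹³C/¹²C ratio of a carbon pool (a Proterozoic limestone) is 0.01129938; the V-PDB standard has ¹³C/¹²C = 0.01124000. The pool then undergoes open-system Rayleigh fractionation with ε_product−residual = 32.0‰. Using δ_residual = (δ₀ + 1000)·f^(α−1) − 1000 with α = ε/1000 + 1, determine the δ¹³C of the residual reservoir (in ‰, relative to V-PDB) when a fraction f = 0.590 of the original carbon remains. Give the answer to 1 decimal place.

-11.5‰

δ₀ = (0.01129938/0.01124000 − 1)×1000 = (1.005283 − 1)×1000 = 5.283‰
α − 1 = ε/1000 = 0.0320
f^(α−1) = 0.590^(0.0320) = 0.983257
δ_res = (5.283 + 1000) × 0.983257 − 1000 = 988.452 − 1000 = -11.55‰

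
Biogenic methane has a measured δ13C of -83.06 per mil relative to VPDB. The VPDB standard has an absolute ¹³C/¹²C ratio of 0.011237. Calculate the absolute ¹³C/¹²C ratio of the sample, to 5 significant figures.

0.010304

R_sample = R_standard × (δ13C/1000 + 1)
R_sample = 0.011237 × (-83.06/1000 + 1) = 0.011237 × 0.916940
R_sample = 0.0103037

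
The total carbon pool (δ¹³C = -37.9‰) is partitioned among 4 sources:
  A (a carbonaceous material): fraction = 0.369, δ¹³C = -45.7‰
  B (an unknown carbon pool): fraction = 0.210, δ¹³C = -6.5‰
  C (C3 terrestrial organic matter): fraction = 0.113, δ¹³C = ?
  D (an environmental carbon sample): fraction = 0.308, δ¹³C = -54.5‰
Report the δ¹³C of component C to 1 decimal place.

Isotope mass balance: δ_bulk = Σ fᵢ·δᵢ.
-37.9 = 0.369×(-45.7) + 0.210×(-6.5) + 0.113×δ_C + 0.308×(-54.5)
0.113·δ_C = -37.9 − (-35.014) = -2.886
δ_C = -2.886 / 0.113 = -25.54‰

-25.5‰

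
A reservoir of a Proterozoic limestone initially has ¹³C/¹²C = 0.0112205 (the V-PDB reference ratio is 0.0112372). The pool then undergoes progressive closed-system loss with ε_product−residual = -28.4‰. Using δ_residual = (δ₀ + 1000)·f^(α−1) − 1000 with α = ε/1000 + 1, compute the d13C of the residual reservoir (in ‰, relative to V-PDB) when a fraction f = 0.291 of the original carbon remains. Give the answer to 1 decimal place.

δ₀ = (0.0112205/0.0112372 − 1)×1000 = (0.998514 − 1)×1000 = -1.486‰
α − 1 = ε/1000 = -0.0284
f^(α−1) = 0.291^(-0.0284) = 1.035680
δ_res = (-1.486 + 1000) × 1.035680 − 1000 = 1034.140 − 1000 = 34.14‰

34.1‰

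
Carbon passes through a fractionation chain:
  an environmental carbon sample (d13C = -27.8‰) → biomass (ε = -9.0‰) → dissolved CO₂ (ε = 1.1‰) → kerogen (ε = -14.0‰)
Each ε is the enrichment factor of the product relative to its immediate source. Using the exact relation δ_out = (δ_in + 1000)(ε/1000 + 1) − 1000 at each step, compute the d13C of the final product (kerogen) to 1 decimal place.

step 1: δ = (-27.80 + 1000)·(-9.0/1000 + 1) − 1000 = -36.55‰
step 2: δ = (-36.55 + 1000)·(1.1/1000 + 1) − 1000 = -35.49‰
step 3: δ = (-35.49 + 1000)·(-14.0/1000 + 1) − 1000 = -48.99‰

-49.0‰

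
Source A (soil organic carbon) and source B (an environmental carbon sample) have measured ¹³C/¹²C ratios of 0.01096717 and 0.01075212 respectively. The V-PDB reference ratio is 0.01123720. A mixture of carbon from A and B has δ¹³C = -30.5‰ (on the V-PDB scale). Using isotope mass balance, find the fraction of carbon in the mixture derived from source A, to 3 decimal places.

0.662

δ_A = (0.01096717/0.01123720 − 1)×1000 = (0.975970 − 1)×1000 = -24.030‰
δ_B = (0.01075212/0.01123720 − 1)×1000 = (0.956833 − 1)×1000 = -43.167‰
f_A = (δ_mix − δ_B)/(δ_A − δ_B) = (-30.5 − (-43.167))/(-24.030 − (-43.167))
f_A = 12.667 / 19.137 = 0.6619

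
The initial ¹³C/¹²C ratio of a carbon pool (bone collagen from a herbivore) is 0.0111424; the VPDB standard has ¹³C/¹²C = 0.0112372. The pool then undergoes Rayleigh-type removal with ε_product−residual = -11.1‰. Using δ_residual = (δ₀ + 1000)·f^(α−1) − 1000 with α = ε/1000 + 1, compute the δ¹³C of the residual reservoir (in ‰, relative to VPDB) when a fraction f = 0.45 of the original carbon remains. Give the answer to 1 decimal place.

0.4‰

δ₀ = (0.0111424/0.0112372 − 1)×1000 = (0.991564 − 1)×1000 = -8.436‰
α − 1 = ε/1000 = -0.0111
f^(α−1) = 0.45^(-0.0111) = 1.008903
δ_res = (-8.436 + 1000) × 1.008903 − 1000 = 1000.391 − 1000 = 0.39‰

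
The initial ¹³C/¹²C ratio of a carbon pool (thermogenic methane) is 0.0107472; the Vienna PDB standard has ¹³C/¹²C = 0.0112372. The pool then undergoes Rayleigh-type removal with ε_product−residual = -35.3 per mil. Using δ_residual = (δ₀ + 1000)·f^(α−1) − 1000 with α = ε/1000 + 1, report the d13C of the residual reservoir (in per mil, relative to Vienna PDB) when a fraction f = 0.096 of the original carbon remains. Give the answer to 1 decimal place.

38.9 per mil

δ₀ = (0.0107472/0.0112372 − 1)×1000 = (0.956395 − 1)×1000 = -43.605 per mil
α − 1 = ε/1000 = -0.0353
f^(α−1) = 0.096^(-0.0353) = 1.086240
δ_res = (-43.605 + 1000) × 1.086240 − 1000 = 1038.874 − 1000 = 38.87 per mil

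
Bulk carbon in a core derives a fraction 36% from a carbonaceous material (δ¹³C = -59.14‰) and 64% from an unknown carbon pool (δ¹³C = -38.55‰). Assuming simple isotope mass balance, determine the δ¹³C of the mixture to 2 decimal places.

-45.96‰

δ_mix = f_A·δ_A + f_B·δ_B
δ_mix = 0.36 × (-59.14) + 0.64 × (-38.55)
δ_mix = -21.290 + -24.672 = -45.962‰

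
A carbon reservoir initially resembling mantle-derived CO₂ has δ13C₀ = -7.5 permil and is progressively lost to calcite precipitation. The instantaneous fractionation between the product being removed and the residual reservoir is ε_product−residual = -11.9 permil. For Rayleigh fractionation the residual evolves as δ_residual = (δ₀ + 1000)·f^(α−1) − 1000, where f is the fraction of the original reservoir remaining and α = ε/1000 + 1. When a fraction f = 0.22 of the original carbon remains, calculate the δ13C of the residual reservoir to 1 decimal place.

Rayleigh residual: δ_res = (δ₀ + 1000)·f^(α−1) − 1000
α = ε/1000 + 1 = 0.98810, so α − 1 = -0.01190
f^(α−1) = 0.22^(-0.01190) = 1.018181
δ_res = (-7.5 + 1000) × 1.018181 − 1000 = 1010.545 − 1000 = 10.55 permil

10.5 permil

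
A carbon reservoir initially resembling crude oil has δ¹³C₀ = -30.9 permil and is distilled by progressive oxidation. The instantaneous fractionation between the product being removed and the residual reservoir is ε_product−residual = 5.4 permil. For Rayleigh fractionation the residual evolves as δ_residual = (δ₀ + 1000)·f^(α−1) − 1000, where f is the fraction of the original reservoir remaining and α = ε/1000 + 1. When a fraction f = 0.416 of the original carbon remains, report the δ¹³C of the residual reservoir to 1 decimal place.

-35.5 permil

Rayleigh residual: δ_res = (δ₀ + 1000)·f^(α−1) − 1000
α = ε/1000 + 1 = 1.00540, so α − 1 = 0.00540
f^(α−1) = 0.416^(0.00540) = 0.995275
δ_res = (-30.9 + 1000) × 0.995275 − 1000 = 964.521 − 1000 = -35.48 permil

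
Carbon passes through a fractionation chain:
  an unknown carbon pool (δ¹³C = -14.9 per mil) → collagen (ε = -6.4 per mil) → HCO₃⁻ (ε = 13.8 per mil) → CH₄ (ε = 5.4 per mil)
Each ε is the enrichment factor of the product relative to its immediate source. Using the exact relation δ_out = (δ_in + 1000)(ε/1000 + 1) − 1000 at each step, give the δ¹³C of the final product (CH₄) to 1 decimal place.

-2.3 per mil

step 1: δ = (-14.90 + 1000)·(-6.4/1000 + 1) − 1000 = -21.20 per mil
step 2: δ = (-21.20 + 1000)·(13.8/1000 + 1) − 1000 = -7.70 per mil
step 3: δ = (-7.70 + 1000)·(5.4/1000 + 1) − 1000 = -2.34 per mil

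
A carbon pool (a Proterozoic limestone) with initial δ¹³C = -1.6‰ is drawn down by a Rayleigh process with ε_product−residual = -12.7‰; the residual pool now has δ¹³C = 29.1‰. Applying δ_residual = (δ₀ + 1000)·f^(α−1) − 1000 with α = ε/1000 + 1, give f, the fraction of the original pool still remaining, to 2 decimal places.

α − 1 = ε/1000 = -0.0127
(δ_res + 1000)/(δ₀ + 1000) = (29.1 + 1000)/(-1.6 + 1000) = 1029.1/998.4 = 1.030749
f = 1.030749^(1/-0.0127) = exp(ln(1.030749)/-0.0127) = exp(0.03029/-0.0127)
f = exp(-2.3847) = 0.0921

0.09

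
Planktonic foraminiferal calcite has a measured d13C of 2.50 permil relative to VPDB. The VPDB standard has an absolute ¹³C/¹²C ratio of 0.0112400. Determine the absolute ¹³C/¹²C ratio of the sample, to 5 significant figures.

R_sample = R_standard × (d13C/1000 + 1)
R_sample = 0.0112400 × (2.50/1000 + 1) = 0.0112400 × 1.002500
R_sample = 0.0112681

0.011268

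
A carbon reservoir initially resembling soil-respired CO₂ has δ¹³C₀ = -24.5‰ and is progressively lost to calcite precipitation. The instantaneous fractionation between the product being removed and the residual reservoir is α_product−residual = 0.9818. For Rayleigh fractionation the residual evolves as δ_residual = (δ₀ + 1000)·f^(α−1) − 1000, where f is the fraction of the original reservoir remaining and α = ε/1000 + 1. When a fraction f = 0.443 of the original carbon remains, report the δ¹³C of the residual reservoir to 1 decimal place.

Rayleigh residual: δ_res = (δ₀ + 1000)·f^(α−1) − 1000
α − 1 = -0.01820
f^(α−1) = 0.443^(-0.01820) = 1.014929
δ_res = (-24.5 + 1000) × 1.014929 − 1000 = 990.063 − 1000 = -9.94‰

-9.9‰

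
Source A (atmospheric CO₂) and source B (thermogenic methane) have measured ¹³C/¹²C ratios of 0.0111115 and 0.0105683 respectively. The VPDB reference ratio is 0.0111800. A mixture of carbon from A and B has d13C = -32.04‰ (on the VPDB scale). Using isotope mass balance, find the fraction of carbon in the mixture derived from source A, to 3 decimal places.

δ_A = (0.0111115/0.0111800 − 1)×1000 = (0.993873 − 1)×1000 = -6.127‰
δ_B = (0.0105683/0.0111800 − 1)×1000 = (0.945286 − 1)×1000 = -54.714‰
f_A = (δ_mix − δ_B)/(δ_A − δ_B) = (-32.04 − (-54.714))/(-6.127 − (-54.714))
f_A = 22.674 / 48.587 = 0.4667

0.467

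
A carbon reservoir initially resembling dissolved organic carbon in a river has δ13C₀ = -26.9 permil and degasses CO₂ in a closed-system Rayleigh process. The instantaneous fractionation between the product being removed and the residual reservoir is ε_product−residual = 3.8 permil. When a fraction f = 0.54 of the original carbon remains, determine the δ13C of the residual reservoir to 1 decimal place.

-29.2 permil

Rayleigh residual: δ_res = (δ₀ + 1000)·f^(α−1) − 1000
α = ε/1000 + 1 = 1.00380, so α − 1 = 0.00380
f^(α−1) = 0.54^(0.00380) = 0.997661
δ_res = (-26.9 + 1000) × 0.997661 − 1000 = 970.824 − 1000 = -29.18 permil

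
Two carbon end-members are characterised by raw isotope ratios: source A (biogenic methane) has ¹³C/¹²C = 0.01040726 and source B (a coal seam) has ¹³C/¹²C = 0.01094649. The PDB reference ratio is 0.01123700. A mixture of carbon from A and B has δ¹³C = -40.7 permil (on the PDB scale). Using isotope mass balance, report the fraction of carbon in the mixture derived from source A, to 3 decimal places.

0.309

δ_A = (0.01040726/0.01123700 − 1)×1000 = (0.926160 − 1)×1000 = -73.840 permil
δ_B = (0.01094649/0.01123700 − 1)×1000 = (0.974147 − 1)×1000 = -25.853 permil
f_A = (δ_mix − δ_B)/(δ_A − δ_B) = (-40.7 − (-25.853))/(-73.840 − (-25.853))
f_A = -14.847 / -47.987 = 0.3094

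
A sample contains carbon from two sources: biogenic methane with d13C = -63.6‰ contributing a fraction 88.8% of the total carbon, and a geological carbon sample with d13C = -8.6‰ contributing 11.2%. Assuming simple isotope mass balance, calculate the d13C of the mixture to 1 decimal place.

δ_mix = f_A·δ_A + f_B·δ_B
δ_mix = 0.888 × (-63.6) + 0.112 × (-8.6)
δ_mix = -56.48 + -0.96 = -57.44‰

-57.4‰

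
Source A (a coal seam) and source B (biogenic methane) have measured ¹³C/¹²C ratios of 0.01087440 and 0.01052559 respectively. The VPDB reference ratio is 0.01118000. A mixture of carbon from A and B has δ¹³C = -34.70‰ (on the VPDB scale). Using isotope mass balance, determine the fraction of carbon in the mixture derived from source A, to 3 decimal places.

0.764

δ_A = (0.01087440/0.01118000 − 1)×1000 = (0.972665 − 1)×1000 = -27.335‰
δ_B = (0.01052559/0.01118000 − 1)×1000 = (0.941466 − 1)×1000 = -58.534‰
f_A = (δ_mix − δ_B)/(δ_A − δ_B) = (-34.70 − (-58.534))/(-27.335 − (-58.534))
f_A = 23.834 / 31.199 = 0.7639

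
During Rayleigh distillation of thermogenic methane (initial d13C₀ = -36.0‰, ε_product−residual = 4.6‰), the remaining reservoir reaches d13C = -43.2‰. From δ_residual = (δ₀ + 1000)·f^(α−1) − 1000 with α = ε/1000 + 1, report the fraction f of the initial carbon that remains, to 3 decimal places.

0.196

α − 1 = ε/1000 = 0.0046
(δ_res + 1000)/(δ₀ + 1000) = (-43.2 + 1000)/(-36.0 + 1000) = 956.8/964.0 = 0.992531
f = 0.992531^(1/0.0046) = exp(ln(0.992531)/0.0046) = exp(-0.00750/0.0046)
f = exp(-1.6298) = 0.1960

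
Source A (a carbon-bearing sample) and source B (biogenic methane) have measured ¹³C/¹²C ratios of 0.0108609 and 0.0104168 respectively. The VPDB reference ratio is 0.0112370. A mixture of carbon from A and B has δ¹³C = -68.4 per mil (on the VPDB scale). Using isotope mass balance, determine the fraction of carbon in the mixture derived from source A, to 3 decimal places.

0.116

δ_A = (0.0108609/0.0112370 − 1)×1000 = (0.966530 − 1)×1000 = -33.470 per mil
δ_B = (0.0104168/0.0112370 − 1)×1000 = (0.927009 − 1)×1000 = -72.991 per mil
f_A = (δ_mix − δ_B)/(δ_A − δ_B) = (-68.4 − (-72.991))/(-33.470 − (-72.991))
f_A = 4.591 / 39.521 = 0.1162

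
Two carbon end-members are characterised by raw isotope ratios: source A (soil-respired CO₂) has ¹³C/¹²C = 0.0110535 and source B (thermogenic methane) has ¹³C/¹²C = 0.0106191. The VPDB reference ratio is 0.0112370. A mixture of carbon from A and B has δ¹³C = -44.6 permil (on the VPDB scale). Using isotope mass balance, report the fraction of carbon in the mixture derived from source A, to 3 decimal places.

0.269

δ_A = (0.0110535/0.0112370 − 1)×1000 = (0.983670 − 1)×1000 = -16.330 permil
δ_B = (0.0106191/0.0112370 − 1)×1000 = (0.945012 − 1)×1000 = -54.988 permil
f_A = (δ_mix − δ_B)/(δ_A − δ_B) = (-44.6 − (-54.988))/(-16.330 − (-54.988))
f_A = 10.388 / 38.658 = 0.2687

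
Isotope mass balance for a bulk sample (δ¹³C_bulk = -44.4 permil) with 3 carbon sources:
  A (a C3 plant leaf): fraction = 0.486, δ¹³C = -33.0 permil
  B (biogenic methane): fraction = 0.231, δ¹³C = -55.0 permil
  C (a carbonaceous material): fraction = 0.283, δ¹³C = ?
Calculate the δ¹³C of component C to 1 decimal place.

-55.3 permil

Isotope mass balance: δ_bulk = Σ fᵢ·δᵢ.
-44.4 = 0.486×(-33.0) + 0.231×(-55.0) + 0.283×δ_C
0.283·δ_C = -44.4 − (-28.743) = -15.657
δ_C = -15.657 / 0.283 = -55.33 permil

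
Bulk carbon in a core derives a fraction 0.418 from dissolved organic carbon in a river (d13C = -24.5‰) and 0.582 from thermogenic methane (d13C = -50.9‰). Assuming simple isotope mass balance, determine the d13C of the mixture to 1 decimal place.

δ_mix = f_A·δ_A + f_B·δ_B
δ_mix = 0.418 × (-24.5) + 0.582 × (-50.9)
δ_mix = -10.24 + -29.62 = -39.86‰

-39.9‰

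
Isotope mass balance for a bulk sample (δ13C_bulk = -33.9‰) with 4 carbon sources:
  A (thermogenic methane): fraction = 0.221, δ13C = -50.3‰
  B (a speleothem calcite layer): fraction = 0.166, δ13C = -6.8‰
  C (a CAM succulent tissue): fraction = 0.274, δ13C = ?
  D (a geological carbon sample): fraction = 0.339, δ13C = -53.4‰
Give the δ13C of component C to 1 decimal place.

Isotope mass balance: δ_bulk = Σ fᵢ·δᵢ.
-33.9 = 0.221×(-50.3) + 0.166×(-6.8) + 0.274×δ_C + 0.339×(-53.4)
0.274·δ_C = -33.9 − (-30.348) = -3.552
δ_C = -3.552 / 0.274 = -12.96‰

-13.0‰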